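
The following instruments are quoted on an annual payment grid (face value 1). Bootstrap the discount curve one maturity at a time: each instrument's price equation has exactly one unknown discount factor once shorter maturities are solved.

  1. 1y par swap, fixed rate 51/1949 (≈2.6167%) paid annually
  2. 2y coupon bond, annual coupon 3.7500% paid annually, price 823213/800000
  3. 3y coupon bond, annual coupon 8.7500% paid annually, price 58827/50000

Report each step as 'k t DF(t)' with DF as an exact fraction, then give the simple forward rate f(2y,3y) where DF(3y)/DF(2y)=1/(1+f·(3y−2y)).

1 1 1949/2000
2 2 4783/5000
3 3 1853/2000
f(2y,3y) = ((4783/5000)/(1853/2000) − 1)/(1) = 301/9265 ≈ 3.2488%

step 1 [1y] swap r/1=51/1949: DF=(1 − 51/1949·(0))/(1+51/1949) = 1949/2000 ≈ 0.974500
step 2 [2y] bond c/1=3/80: DF=(823213/800000 − 3/80·(0.974500))/(1+3/80) = 4783/5000 ≈ 0.956600
step 3 [3y] bond c/1=7/80: DF=(58827/50000 − 7/80·(0.974500+0.956600))/(1+7/80) = 1853/2000 ≈ 0.926500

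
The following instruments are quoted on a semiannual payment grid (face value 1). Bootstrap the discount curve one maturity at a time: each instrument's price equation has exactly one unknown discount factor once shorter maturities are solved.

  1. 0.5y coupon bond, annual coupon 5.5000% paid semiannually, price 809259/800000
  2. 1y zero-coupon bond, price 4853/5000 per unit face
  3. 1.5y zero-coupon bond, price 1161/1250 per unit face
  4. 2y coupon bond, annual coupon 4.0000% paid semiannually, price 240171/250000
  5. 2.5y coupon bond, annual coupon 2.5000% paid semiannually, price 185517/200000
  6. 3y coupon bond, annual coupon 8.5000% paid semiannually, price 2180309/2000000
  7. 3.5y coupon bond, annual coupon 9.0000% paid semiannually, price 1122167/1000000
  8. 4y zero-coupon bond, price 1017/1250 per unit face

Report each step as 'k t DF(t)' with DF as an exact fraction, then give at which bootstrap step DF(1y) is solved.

step 1 [0.5y] bond c/2=11/400: DF=(809259/800000 − 11/400·(0))/(1+11/400) = 1969/2000 ≈ 0.984500
step 2 [1y] zero: DF = P = 4853/5000 ≈ 0.970600
step 3 [1.5y] zero: DF = P = 1161/1250 ≈ 0.928800
step 4 [2y] bond c/2=1/50: DF=(240171/250000 − 1/50·(0.984500+0.970600+0.928800))/(1+1/50) = 8853/10000 ≈ 0.885300
step 5 [2.5y] bond c/2=1/80: DF=(185517/200000 − 1/80·(0.984500+0.970600+0.928800+0.885300))/(1+1/80) = 1087/1250 ≈ 0.869600
step 6 [3y] bond c/2=17/400: DF=(2180309/2000000 − 17/400·(0.984500+0.970600+0.928800+0.885300+0.869600))/(1+17/400) = 4283/5000 ≈ 0.856600
step 7 [3.5y] bond c/2=9/200: DF=(1122167/1000000 − 9/200·(0.984500+0.970600+0.928800+0.885300+0.869600+0.856600))/(1+9/200) = 2093/2500 ≈ 0.837200
step 8 [4y] zero: DF = P = 1017/1250 ≈ 0.813600

1 1/2 1969/2000
2 1 4853/5000
3 3/2 1161/1250
4 2 8853/10000
5 5/2 1087/1250
6 3 4283/5000
7 7/2 2093/2500
8 4 1017/1250
DF(1y) is solved at step 2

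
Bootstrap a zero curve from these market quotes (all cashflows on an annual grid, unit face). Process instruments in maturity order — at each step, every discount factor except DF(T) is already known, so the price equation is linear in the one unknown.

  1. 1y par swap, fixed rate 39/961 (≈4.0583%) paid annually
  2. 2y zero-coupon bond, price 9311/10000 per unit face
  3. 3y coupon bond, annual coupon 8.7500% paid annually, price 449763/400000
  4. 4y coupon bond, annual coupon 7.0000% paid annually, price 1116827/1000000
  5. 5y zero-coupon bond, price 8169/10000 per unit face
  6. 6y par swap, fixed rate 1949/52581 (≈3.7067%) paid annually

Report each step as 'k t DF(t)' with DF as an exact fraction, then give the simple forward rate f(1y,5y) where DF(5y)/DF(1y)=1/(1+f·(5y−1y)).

1 1 961/1000
2 2 9311/10000
3 3 8817/10000
4 4 8623/10000
5 5 8169/10000
6 6 8051/10000
f(1y,5y) = ((961/1000)/(8169/10000) − 1)/(4) = 1441/32676 ≈ 4.4100%

step 1 [1y] swap r/1=39/961: DF=(1 − 39/961·(0))/(1+39/961) = 961/1000 ≈ 0.961000
step 2 [2y] zero: DF = P = 9311/10000 ≈ 0.931100
step 3 [3y] bond c/1=7/80: DF=(449763/400000 − 7/80·(0.961000+0.931100))/(1+7/80) = 8817/10000 ≈ 0.881700
step 4 [4y] bond c/1=7/100: DF=(1116827/1000000 − 7/100·(0.961000+0.931100+0.881700))/(1+7/100) = 8623/10000 ≈ 0.862300
step 5 [5y] zero: DF = P = 8169/10000 ≈ 0.816900
step 6 [6y] swap r/1=1949/52581: DF=(1 − 1949/52581·(0.961000+0.931100+0.881700+0.862300+0.816900))/(1+1949/52581) = 8051/10000 ≈ 0.805100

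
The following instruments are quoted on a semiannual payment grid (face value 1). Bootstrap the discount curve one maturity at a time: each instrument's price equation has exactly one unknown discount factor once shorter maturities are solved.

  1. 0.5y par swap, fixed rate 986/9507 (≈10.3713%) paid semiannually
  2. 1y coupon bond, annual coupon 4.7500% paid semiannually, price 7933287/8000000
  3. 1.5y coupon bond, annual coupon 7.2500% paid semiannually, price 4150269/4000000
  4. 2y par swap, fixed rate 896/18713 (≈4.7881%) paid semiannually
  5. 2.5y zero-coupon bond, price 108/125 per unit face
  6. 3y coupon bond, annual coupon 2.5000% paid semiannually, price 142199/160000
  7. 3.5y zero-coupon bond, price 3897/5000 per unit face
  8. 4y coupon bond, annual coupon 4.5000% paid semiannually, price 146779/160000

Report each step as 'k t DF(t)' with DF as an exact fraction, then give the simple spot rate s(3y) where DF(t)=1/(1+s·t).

step 1 [0.5y] swap r/2=493/9507: DF=(1 − 493/9507·(0))/(1+493/9507) = 9507/10000 ≈ 0.950700
step 2 [1y] bond c/2=19/800: DF=(7933287/8000000 − 19/800·(0.950700))/(1+19/800) = 4733/5000 ≈ 0.946600
step 3 [1.5y] bond c/2=29/800: DF=(4150269/4000000 − 29/800·(0.950700+0.946600))/(1+29/800) = 9349/10000 ≈ 0.934900
step 4 [2y] swap r/2=448/18713: DF=(1 − 448/18713·(0.950700+0.946600+0.934900))/(1+448/18713) = 569/625 ≈ 0.910400
step 5 [2.5y] zero: DF = P = 108/125 ≈ 0.864000
step 6 [3y] bond c/2=1/80: DF=(142199/160000 − 1/80·(0.950700+0.946600+0.934900+0.910400+0.864000))/(1+1/80) = 8209/10000 ≈ 0.820900
step 7 [3.5y] zero: DF = P = 3897/5000 ≈ 0.779400
step 8 [4y] bond c/2=9/400: DF=(146779/160000 − 9/400·(0.950700+0.946600+0.934900+0.910400+0.864000+0.820900+0.779400))/(1+9/400) = 3803/5000 ≈ 0.760600

1 1/2 9507/10000
2 1 4733/5000
3 3/2 9349/10000
4 2 569/625
5 5/2 108/125
6 3 8209/10000
7 7/2 3897/5000
8 4 3803/5000
s(3y) = (1/(8209/10000) − 1)/(3) = 597/8209 ≈ 7.2725%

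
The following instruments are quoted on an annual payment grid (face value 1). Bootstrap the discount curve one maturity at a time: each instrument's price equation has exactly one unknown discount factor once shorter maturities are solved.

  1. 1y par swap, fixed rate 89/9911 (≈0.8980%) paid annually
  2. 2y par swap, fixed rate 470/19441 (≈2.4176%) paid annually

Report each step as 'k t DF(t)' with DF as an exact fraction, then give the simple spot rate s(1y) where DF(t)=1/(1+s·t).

step 1 [1y] swap r/1=89/9911: DF=(1 − 89/9911·(0))/(1+89/9911) = 9911/10000 ≈ 0.991100
step 2 [2y] swap r/1=470/19441: DF=(1 − 470/19441·(0.991100))/(1+470/19441) = 953/1000 ≈ 0.953000

1 1 9911/10000
2 2 953/1000
s(1y) = (1/(9911/10000) − 1)/(1) = 89/9911 ≈ 0.8980%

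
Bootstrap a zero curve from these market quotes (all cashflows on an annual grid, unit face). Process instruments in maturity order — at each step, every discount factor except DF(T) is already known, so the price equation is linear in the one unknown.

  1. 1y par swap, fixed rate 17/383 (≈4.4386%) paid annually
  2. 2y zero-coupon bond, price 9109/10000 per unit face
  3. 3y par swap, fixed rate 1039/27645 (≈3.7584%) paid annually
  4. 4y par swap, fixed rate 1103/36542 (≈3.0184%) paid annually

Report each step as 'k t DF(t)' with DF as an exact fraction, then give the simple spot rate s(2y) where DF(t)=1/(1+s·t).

step 1 [1y] swap r/1=17/383: DF=(1 − 17/383·(0))/(1+17/383) = 383/400 ≈ 0.957500
step 2 [2y] zero: DF = P = 9109/10000 ≈ 0.910900
step 3 [3y] swap r/1=1039/27645: DF=(1 − 1039/27645·(0.957500+0.910900))/(1+1039/27645) = 8961/10000 ≈ 0.896100
step 4 [4y] swap r/1=1103/36542: DF=(1 − 1103/36542·(0.957500+0.910900+0.896100))/(1+1103/36542) = 8897/10000 ≈ 0.889700

1 1 383/400
2 2 9109/10000
3 3 8961/10000
4 4 8897/10000
s(2y) = (1/(9109/10000) − 1)/(2) = 891/18218 ≈ 4.8908%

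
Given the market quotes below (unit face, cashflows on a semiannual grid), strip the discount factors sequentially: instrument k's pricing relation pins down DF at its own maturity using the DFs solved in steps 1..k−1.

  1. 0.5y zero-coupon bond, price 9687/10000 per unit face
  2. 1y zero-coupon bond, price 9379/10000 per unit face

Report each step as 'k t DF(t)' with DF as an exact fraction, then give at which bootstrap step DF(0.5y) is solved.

1 1/2 9687/10000
2 1 9379/10000
DF(0.5y) is solved at step 1

step 1 [0.5y] zero: DF = P = 9687/10000 ≈ 0.968700
step 2 [1y] zero: DF = P = 9379/10000 ≈ 0.937900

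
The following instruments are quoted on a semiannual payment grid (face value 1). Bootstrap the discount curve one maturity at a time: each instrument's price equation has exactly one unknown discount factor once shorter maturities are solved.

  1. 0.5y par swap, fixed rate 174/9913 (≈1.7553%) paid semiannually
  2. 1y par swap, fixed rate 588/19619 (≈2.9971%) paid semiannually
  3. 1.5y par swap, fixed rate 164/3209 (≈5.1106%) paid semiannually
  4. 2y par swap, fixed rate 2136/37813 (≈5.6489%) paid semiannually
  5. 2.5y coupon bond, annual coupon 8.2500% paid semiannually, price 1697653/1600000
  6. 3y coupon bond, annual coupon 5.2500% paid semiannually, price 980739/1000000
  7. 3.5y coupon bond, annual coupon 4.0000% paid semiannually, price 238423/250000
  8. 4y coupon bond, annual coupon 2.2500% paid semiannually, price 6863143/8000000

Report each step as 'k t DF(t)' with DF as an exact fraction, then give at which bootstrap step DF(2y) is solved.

step 1 [0.5y] swap r/2=87/9913: DF=(1 − 87/9913·(0))/(1+87/9913) = 9913/10000 ≈ 0.991300
step 2 [1y] swap r/2=294/19619: DF=(1 − 294/19619·(0.991300))/(1+294/19619) = 4853/5000 ≈ 0.970600
step 3 [1.5y] swap r/2=82/3209: DF=(1 − 82/3209·(0.991300+0.970600))/(1+82/3209) = 4631/5000 ≈ 0.926200
step 4 [2y] swap r/2=1068/37813: DF=(1 − 1068/37813·(0.991300+0.970600+0.926200))/(1+1068/37813) = 2233/2500 ≈ 0.893200
step 5 [2.5y] bond c/2=33/800: DF=(1697653/1600000 − 33/800·(0.991300+0.970600+0.926200+0.893200))/(1+33/800) = 2173/2500 ≈ 0.869200
step 6 [3y] bond c/2=21/800: DF=(980739/1000000 − 21/800·(0.991300+0.970600+0.926200+0.893200+0.869200))/(1+21/800) = 8367/10000 ≈ 0.836700
step 7 [3.5y] bond c/2=1/50: DF=(238423/250000 − 1/50·(0.991300+0.970600+0.926200+0.893200+0.869200+0.836700))/(1+1/50) = 4137/5000 ≈ 0.827400
step 8 [4y] bond c/2=9/800: DF=(6863143/8000000 − 9/800·(0.991300+0.970600+0.926200+0.893200+0.869200+0.836700+0.827400))/(1+9/800) = 7781/10000 ≈ 0.778100

1 1/2 9913/10000
2 1 4853/5000
3 3/2 4631/5000
4 2 2233/2500
5 5/2 2173/2500
6 3 8367/10000
7 7/2 4137/5000
8 4 7781/10000
DF(2y) is solved at step 4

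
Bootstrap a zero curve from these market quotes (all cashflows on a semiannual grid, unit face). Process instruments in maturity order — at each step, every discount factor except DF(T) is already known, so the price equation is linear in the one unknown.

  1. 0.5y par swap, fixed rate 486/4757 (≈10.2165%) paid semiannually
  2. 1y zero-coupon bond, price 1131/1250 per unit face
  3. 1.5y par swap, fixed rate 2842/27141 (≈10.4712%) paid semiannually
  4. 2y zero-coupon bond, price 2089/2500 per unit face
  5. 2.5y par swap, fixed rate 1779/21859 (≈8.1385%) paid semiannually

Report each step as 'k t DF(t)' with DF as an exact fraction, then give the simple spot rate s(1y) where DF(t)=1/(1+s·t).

step 1 [0.5y] swap r/2=243/4757: DF=(1 − 243/4757·(0))/(1+243/4757) = 4757/5000 ≈ 0.951400
step 2 [1y] zero: DF = P = 1131/1250 ≈ 0.904800
step 3 [1.5y] swap r/2=1421/27141: DF=(1 − 1421/27141·(0.951400+0.904800))/(1+1421/27141) = 8579/10000 ≈ 0.857900
step 4 [2y] zero: DF = P = 2089/2500 ≈ 0.835600
step 5 [2.5y] swap r/2=1779/43718: DF=(1 − 1779/43718·(0.951400+0.904800+0.857900+0.835600))/(1+1779/43718) = 8221/10000 ≈ 0.822100

1 1/2 4757/5000
2 1 1131/1250
3 3/2 8579/10000
4 2 2089/2500
5 5/2 8221/10000
s(1y) = (1/(1131/1250) − 1)/(1) = 119/1131 ≈ 10.5217%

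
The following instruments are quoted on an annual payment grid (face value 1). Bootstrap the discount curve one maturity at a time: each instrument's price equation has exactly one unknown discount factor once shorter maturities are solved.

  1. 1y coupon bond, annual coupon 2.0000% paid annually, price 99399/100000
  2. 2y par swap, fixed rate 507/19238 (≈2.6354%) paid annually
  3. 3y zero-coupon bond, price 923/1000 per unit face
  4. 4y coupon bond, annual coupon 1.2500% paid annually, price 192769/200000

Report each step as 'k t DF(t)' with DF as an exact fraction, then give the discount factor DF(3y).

1 1 1949/2000
2 2 9493/10000
3 3 923/1000
4 4 573/625
DF(3y) = 923/1000 ≈ 0.923000

step 1 [1y] bond c/1=1/50: DF=(99399/100000 − 1/50·(0))/(1+1/50) = 1949/2000 ≈ 0.974500
step 2 [2y] swap r/1=507/19238: DF=(1 − 507/19238·(0.974500))/(1+507/19238) = 9493/10000 ≈ 0.949300
step 3 [3y] zero: DF = P = 923/1000 ≈ 0.923000
step 4 [4y] bond c/1=1/80: DF=(192769/200000 − 1/80·(0.974500+0.949300+0.923000))/(1+1/80) = 573/625 ≈ 0.916800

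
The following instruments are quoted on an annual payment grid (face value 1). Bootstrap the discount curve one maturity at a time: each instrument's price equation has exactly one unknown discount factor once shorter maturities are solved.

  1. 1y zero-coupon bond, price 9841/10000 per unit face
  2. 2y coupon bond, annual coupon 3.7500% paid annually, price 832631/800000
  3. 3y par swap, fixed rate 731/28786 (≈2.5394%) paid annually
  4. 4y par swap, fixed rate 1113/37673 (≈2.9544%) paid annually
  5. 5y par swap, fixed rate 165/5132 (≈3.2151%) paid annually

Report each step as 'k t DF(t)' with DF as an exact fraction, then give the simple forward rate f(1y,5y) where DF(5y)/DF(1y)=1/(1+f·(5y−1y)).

1 1 9841/10000
2 2 2419/2500
3 3 9269/10000
4 4 8887/10000
5 5 1703/2000
f(1y,5y) = ((9841/10000)/(1703/2000) − 1)/(4) = 51/1310 ≈ 3.8931%

step 1 [1y] zero: DF = P = 9841/10000 ≈ 0.984100
step 2 [2y] bond c/1=3/80: DF=(832631/800000 − 3/80·(0.984100))/(1+3/80) = 2419/2500 ≈ 0.967600
step 3 [3y] swap r/1=731/28786: DF=(1 − 731/28786·(0.984100+0.967600))/(1+731/28786) = 9269/10000 ≈ 0.926900
step 4 [4y] swap r/1=1113/37673: DF=(1 − 1113/37673·(0.984100+0.967600+0.926900))/(1+1113/37673) = 8887/10000 ≈ 0.888700
step 5 [5y] swap r/1=165/5132: DF=(1 − 165/5132·(0.984100+0.967600+0.926900+0.888700))/(1+165/5132) = 1703/2000 ≈ 0.851500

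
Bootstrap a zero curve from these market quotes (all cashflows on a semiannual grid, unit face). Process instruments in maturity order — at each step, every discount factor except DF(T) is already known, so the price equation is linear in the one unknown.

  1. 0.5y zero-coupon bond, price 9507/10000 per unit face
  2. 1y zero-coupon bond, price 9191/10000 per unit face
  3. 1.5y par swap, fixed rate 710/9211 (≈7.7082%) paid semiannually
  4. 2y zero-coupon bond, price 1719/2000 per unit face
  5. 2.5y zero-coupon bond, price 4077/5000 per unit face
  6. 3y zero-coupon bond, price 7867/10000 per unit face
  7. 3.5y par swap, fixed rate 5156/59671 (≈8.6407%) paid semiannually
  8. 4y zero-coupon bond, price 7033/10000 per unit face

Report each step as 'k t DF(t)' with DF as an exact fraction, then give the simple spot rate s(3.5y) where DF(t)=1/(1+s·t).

step 1 [0.5y] zero: DF = P = 9507/10000 ≈ 0.950700
step 2 [1y] zero: DF = P = 9191/10000 ≈ 0.919100
step 3 [1.5y] swap r/2=355/9211: DF=(1 − 355/9211·(0.950700+0.919100))/(1+355/9211) = 1787/2000 ≈ 0.893500
step 4 [2y] zero: DF = P = 1719/2000 ≈ 0.859500
step 5 [2.5y] zero: DF = P = 4077/5000 ≈ 0.815400
step 6 [3y] zero: DF = P = 7867/10000 ≈ 0.786700
step 7 [3.5y] swap r/2=2578/59671: DF=(1 − 2578/59671·(0.950700+0.919100+0.893500+0.859500+0.815400+0.786700))/(1+2578/59671) = 3711/5000 ≈ 0.742200
step 8 [4y] zero: DF = P = 7033/10000 ≈ 0.703300

1 1/2 9507/10000
2 1 9191/10000
3 3/2 1787/2000
4 2 1719/2000
5 5/2 4077/5000
6 3 7867/10000
7 7/2 3711/5000
8 4 7033/10000
s(3.5y) = (1/(3711/5000) − 1)/(7/2) = 2578/25977 ≈ 9.9242%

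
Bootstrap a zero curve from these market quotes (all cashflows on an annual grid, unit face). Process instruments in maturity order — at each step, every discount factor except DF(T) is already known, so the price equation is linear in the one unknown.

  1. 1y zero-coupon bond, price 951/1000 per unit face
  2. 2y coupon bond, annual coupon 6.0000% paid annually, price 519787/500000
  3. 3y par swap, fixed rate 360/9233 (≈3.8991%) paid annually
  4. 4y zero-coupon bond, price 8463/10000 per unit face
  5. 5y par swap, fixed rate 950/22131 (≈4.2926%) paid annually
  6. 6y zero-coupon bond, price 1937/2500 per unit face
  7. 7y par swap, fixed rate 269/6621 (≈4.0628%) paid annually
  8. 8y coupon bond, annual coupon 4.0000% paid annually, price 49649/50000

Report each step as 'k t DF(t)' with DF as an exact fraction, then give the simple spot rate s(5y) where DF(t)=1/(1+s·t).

1 1 951/1000
2 2 9269/10000
3 3 223/250
4 4 8463/10000
5 5 81/100
6 6 1937/2500
7 7 7579/10000
8 8 907/1250
s(5y) = (1/(81/100) − 1)/(5) = 19/405 ≈ 4.6914%

step 1 [1y] zero: DF = P = 951/1000 ≈ 0.951000
step 2 [2y] bond c/1=3/50: DF=(519787/500000 − 3/50·(0.951000))/(1+3/50) = 9269/10000 ≈ 0.926900
step 3 [3y] swap r/1=360/9233: DF=(1 − 360/9233·(0.951000+0.926900))/(1+360/9233) = 223/250 ≈ 0.892000
step 4 [4y] zero: DF = P = 8463/10000 ≈ 0.846300
step 5 [5y] swap r/1=950/22131: DF=(1 − 950/22131·(0.951000+0.926900+0.892000+0.846300))/(1+950/22131) = 81/100 ≈ 0.810000
step 6 [6y] zero: DF = P = 1937/2500 ≈ 0.774800
step 7 [7y] swap r/1=269/6621: DF=(1 − 269/6621·(0.951000+0.926900+0.892000+0.846300+0.810000+0.774800))/(1+269/6621) = 7579/10000 ≈ 0.757900
step 8 [8y] bond c/1=1/25: DF=(49649/50000 − 1/25·(0.951000+0.926900+0.892000+0.846300+0.810000+0.774800+0.757900))/(1+1/25) = 907/1250 ≈ 0.725600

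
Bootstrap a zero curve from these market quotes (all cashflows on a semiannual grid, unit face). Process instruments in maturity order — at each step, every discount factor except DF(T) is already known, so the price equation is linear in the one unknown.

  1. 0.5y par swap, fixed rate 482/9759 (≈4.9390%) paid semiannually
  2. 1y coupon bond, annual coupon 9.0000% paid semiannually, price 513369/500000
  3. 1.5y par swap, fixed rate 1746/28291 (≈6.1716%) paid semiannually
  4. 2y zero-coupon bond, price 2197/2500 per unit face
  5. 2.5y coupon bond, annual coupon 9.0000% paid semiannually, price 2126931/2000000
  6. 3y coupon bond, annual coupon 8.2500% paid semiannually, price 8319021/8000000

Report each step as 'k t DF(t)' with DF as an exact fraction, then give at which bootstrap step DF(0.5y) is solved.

step 1 [0.5y] swap r/2=241/9759: DF=(1 − 241/9759·(0))/(1+241/9759) = 9759/10000 ≈ 0.975900
step 2 [1y] bond c/2=9/200: DF=(513369/500000 − 9/200·(0.975900))/(1+9/200) = 1881/2000 ≈ 0.940500
step 3 [1.5y] swap r/2=873/28291: DF=(1 − 873/28291·(0.975900+0.940500))/(1+873/28291) = 9127/10000 ≈ 0.912700
step 4 [2y] zero: DF = P = 2197/2500 ≈ 0.878800
step 5 [2.5y] bond c/2=9/200: DF=(2126931/2000000 − 9/200·(0.975900+0.940500+0.912700+0.878800))/(1+9/200) = 429/500 ≈ 0.858000
step 6 [3y] bond c/2=33/800: DF=(8319021/8000000 − 33/800·(0.975900+0.940500+0.912700+0.878800+0.858000))/(1+33/800) = 4089/5000 ≈ 0.817800

1 1/2 9759/10000
2 1 1881/2000
3 3/2 9127/10000
4 2 2197/2500
5 5/2 429/500
6 3 4089/5000
DF(0.5y) is solved at step 1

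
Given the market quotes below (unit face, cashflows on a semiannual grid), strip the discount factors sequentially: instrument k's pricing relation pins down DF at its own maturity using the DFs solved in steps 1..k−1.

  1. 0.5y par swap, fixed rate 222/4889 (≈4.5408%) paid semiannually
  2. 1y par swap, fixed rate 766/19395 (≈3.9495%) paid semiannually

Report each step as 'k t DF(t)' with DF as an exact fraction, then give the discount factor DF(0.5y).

step 1 [0.5y] swap r/2=111/4889: DF=(1 − 111/4889·(0))/(1+111/4889) = 4889/5000 ≈ 0.977800
step 2 [1y] swap r/2=383/19395: DF=(1 − 383/19395·(0.977800))/(1+383/19395) = 9617/10000 ≈ 0.961700

1 1/2 4889/5000
2 1 9617/10000
DF(0.5y) = 4889/5000 ≈ 0.977800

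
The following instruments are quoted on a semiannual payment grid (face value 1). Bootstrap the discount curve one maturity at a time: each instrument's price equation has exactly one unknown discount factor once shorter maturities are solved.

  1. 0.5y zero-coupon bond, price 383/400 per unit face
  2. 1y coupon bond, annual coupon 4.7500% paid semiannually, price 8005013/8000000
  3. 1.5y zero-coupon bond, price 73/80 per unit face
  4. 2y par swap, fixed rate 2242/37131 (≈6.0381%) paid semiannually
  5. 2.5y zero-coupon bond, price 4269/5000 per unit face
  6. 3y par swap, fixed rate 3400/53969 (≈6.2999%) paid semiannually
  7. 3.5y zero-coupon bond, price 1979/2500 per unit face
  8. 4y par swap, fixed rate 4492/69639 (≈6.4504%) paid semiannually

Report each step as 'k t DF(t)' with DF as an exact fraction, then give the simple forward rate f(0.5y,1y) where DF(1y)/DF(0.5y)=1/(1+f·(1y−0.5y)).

1 1/2 383/400
2 1 597/625
3 3/2 73/80
4 2 8879/10000
5 5/2 4269/5000
6 3 83/100
7 7/2 1979/2500
8 4 3877/5000
f(0.5y,1y) = ((383/400)/(597/625) − 1)/(1/2) = 23/4776 ≈ 0.4816%

step 1 [0.5y] zero: DF = P = 383/400 ≈ 0.957500
step 2 [1y] bond c/2=19/800: DF=(8005013/8000000 − 19/800·(0.957500))/(1+19/800) = 597/625 ≈ 0.955200
step 3 [1.5y] zero: DF = P = 73/80 ≈ 0.912500
step 4 [2y] swap r/2=1121/37131: DF=(1 − 1121/37131·(0.957500+0.955200+0.912500))/(1+1121/37131) = 8879/10000 ≈ 0.887900
step 5 [2.5y] zero: DF = P = 4269/5000 ≈ 0.853800
step 6 [3y] swap r/2=1700/53969: DF=(1 − 1700/53969·(0.957500+0.955200+0.912500+0.887900+0.853800))/(1+1700/53969) = 83/100 ≈ 0.830000
step 7 [3.5y] zero: DF = P = 1979/2500 ≈ 0.791600
step 8 [4y] swap r/2=2246/69639: DF=(1 − 2246/69639·(0.957500+0.955200+0.912500+0.887900+0.853800+0.830000+0.791600))/(1+2246/69639) = 3877/5000 ≈ 0.775400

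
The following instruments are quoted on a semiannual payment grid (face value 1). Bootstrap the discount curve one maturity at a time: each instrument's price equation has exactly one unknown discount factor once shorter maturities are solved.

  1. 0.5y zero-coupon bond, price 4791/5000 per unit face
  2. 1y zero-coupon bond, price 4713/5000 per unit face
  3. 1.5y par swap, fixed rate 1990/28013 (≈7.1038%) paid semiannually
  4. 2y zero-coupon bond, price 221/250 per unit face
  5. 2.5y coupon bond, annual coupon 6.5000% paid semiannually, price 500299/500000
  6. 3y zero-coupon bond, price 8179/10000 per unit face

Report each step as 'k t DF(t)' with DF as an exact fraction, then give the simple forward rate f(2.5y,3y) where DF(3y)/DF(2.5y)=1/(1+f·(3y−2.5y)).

step 1 [0.5y] zero: DF = P = 4791/5000 ≈ 0.958200
step 2 [1y] zero: DF = P = 4713/5000 ≈ 0.942600
step 3 [1.5y] swap r/2=995/28013: DF=(1 − 995/28013·(0.958200+0.942600))/(1+995/28013) = 1801/2000 ≈ 0.900500
step 4 [2y] zero: DF = P = 221/250 ≈ 0.884000
step 5 [2.5y] bond c/2=13/400: DF=(500299/500000 − 13/400·(0.958200+0.942600+0.900500+0.884000))/(1+13/400) = 8531/10000 ≈ 0.853100
step 6 [3y] zero: DF = P = 8179/10000 ≈ 0.817900

1 1/2 4791/5000
2 1 4713/5000
3 3/2 1801/2000
4 2 221/250
5 5/2 8531/10000
6 3 8179/10000
f(2.5y,3y) = ((8531/10000)/(8179/10000) − 1)/(1/2) = 704/8179 ≈ 8.6074%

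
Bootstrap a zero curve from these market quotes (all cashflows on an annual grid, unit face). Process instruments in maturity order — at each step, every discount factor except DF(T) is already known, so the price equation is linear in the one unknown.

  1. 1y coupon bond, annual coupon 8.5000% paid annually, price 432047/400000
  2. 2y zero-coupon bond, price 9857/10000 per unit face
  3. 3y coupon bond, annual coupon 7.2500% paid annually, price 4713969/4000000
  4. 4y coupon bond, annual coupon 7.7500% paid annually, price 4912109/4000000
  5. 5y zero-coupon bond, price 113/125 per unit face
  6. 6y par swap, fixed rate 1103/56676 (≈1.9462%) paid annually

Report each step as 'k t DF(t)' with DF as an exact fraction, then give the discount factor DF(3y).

step 1 [1y] bond c/1=17/200: DF=(432047/400000 − 17/200·(0))/(1+17/200) = 1991/2000 ≈ 0.995500
step 2 [2y] zero: DF = P = 9857/10000 ≈ 0.985700
step 3 [3y] bond c/1=29/400: DF=(4713969/4000000 − 29/400·(0.995500+0.985700))/(1+29/400) = 9649/10000 ≈ 0.964900
step 4 [4y] bond c/1=31/400: DF=(4912109/4000000 − 31/400·(0.995500+0.985700+0.964900))/(1+31/400) = 4639/5000 ≈ 0.927800
step 5 [5y] zero: DF = P = 113/125 ≈ 0.904000
step 6 [6y] swap r/1=1103/56676: DF=(1 − 1103/56676·(0.995500+0.985700+0.964900+0.927800+0.904000))/(1+1103/56676) = 8897/10000 ≈ 0.889700

1 1 1991/2000
2 2 9857/10000
3 3 9649/10000
4 4 4639/5000
5 5 113/125
6 6 8897/10000
DF(3y) = 9649/10000 ≈ 0.964900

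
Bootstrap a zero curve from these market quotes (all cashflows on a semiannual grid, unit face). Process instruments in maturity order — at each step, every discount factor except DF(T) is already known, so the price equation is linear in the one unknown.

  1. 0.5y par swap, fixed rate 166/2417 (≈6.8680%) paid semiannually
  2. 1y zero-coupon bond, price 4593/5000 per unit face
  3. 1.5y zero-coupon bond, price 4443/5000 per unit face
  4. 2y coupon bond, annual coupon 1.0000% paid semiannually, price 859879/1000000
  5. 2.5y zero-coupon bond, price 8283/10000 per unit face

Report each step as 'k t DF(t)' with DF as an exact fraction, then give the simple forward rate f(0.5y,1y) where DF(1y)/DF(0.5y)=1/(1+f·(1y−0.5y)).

1 1/2 2417/2500
2 1 4593/5000
3 3/2 4443/5000
4 2 4209/5000
5 5/2 8283/10000
f(0.5y,1y) = ((2417/2500)/(4593/5000) − 1)/(1/2) = 482/4593 ≈ 10.4942%

step 1 [0.5y] swap r/2=83/2417: DF=(1 − 83/2417·(0))/(1+83/2417) = 2417/2500 ≈ 0.966800
step 2 [1y] zero: DF = P = 4593/5000 ≈ 0.918600
step 3 [1.5y] zero: DF = P = 4443/5000 ≈ 0.888600
step 4 [2y] bond c/2=1/200: DF=(859879/1000000 − 1/200·(0.966800+0.918600+0.888600))/(1+1/200) = 4209/5000 ≈ 0.841800
step 5 [2.5y] zero: DF = P = 8283/10000 ≈ 0.828300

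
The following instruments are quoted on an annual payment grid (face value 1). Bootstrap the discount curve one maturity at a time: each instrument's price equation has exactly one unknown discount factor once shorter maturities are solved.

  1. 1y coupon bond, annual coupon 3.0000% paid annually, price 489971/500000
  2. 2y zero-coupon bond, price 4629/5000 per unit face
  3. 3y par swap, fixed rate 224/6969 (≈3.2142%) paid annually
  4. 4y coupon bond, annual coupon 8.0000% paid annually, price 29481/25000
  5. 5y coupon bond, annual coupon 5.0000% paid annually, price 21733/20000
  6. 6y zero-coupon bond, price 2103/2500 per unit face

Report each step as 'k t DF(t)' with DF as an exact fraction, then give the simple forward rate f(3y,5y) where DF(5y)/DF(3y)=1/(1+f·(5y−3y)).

step 1 [1y] bond c/1=3/100: DF=(489971/500000 − 3/100·(0))/(1+3/100) = 4757/5000 ≈ 0.951400
step 2 [2y] zero: DF = P = 4629/5000 ≈ 0.925800
step 3 [3y] swap r/1=224/6969: DF=(1 − 224/6969·(0.951400+0.925800))/(1+224/6969) = 569/625 ≈ 0.910400
step 4 [4y] bond c/1=2/25: DF=(29481/25000 − 2/25·(0.951400+0.925800+0.910400))/(1+2/25) = 4427/5000 ≈ 0.885400
step 5 [5y] bond c/1=1/20: DF=(21733/20000 − 1/20·(0.951400+0.925800+0.910400+0.885400))/(1+1/20) = 43/50 ≈ 0.860000
step 6 [6y] zero: DF = P = 2103/2500 ≈ 0.841200

1 1 4757/5000
2 2 4629/5000
3 3 569/625
4 4 4427/5000
5 5 43/50
6 6 2103/2500
f(3y,5y) = ((569/625)/(43/50) − 1)/(2) = 63/2150 ≈ 2.9302%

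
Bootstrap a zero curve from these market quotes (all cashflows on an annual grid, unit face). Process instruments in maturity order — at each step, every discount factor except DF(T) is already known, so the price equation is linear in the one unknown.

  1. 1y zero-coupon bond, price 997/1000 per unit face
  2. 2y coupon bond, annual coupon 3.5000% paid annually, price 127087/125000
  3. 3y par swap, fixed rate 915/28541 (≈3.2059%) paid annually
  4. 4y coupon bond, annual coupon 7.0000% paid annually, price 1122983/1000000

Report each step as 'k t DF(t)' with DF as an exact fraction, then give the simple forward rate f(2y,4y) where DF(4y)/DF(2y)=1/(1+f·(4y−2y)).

step 1 [1y] zero: DF = P = 997/1000 ≈ 0.997000
step 2 [2y] bond c/1=7/200: DF=(127087/125000 − 7/200·(0.997000))/(1+7/200) = 4743/5000 ≈ 0.948600
step 3 [3y] swap r/1=915/28541: DF=(1 − 915/28541·(0.997000+0.948600))/(1+915/28541) = 1817/2000 ≈ 0.908500
step 4 [4y] bond c/1=7/100: DF=(1122983/1000000 − 7/100·(0.997000+0.948600+0.908500))/(1+7/100) = 2157/2500 ≈ 0.862800

1 1 997/1000
2 2 4743/5000
3 3 1817/2000
4 4 2157/2500
f(2y,4y) = ((4743/5000)/(2157/2500) − 1)/(2) = 143/2876 ≈ 4.9722%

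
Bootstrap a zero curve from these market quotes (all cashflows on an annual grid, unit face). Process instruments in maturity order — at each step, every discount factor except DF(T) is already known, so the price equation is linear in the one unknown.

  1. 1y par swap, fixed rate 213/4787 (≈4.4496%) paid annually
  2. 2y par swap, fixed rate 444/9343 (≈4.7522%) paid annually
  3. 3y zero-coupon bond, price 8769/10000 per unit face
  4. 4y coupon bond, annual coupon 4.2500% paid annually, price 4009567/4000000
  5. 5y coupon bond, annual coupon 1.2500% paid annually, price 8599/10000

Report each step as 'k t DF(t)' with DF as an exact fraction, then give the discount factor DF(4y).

1 1 4787/5000
2 2 1139/1250
3 3 8769/10000
4 4 531/625
5 5 8049/10000
DF(4y) = 531/625 ≈ 0.849600

step 1 [1y] swap r/1=213/4787: DF=(1 − 213/4787·(0))/(1+213/4787) = 4787/5000 ≈ 0.957400
step 2 [2y] swap r/1=444/9343: DF=(1 − 444/9343·(0.957400))/(1+444/9343) = 1139/1250 ≈ 0.911200
step 3 [3y] zero: DF = P = 8769/10000 ≈ 0.876900
step 4 [4y] bond c/1=17/400: DF=(4009567/4000000 − 17/400·(0.957400+0.911200+0.876900))/(1+17/400) = 531/625 ≈ 0.849600
step 5 [5y] bond c/1=1/80: DF=(8599/10000 − 1/80·(0.957400+0.911200+0.876900+0.849600))/(1+1/80) = 8049/10000 ≈ 0.804900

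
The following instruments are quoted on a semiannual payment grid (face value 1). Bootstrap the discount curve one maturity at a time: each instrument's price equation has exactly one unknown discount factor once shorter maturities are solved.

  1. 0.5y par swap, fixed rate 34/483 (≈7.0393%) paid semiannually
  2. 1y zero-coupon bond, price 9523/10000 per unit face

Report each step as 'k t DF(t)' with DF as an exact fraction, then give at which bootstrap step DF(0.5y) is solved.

step 1 [0.5y] swap r/2=17/483: DF=(1 − 17/483·(0))/(1+17/483) = 483/500 ≈ 0.966000
step 2 [1y] zero: DF = P = 9523/10000 ≈ 0.952300

1 1/2 483/500
2 1 9523/10000
DF(0.5y) is solved at step 1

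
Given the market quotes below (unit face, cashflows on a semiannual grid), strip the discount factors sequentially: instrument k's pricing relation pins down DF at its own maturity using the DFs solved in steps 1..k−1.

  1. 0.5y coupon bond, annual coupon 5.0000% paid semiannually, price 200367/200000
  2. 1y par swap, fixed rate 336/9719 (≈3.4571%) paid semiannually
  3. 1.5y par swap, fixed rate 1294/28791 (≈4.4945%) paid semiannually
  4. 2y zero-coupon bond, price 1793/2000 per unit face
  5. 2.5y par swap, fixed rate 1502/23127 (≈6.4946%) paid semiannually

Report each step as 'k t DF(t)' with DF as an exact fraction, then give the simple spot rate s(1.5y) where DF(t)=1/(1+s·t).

step 1 [0.5y] bond c/2=1/40: DF=(200367/200000 − 1/40·(0))/(1+1/40) = 4887/5000 ≈ 0.977400
step 2 [1y] swap r/2=168/9719: DF=(1 − 168/9719·(0.977400))/(1+168/9719) = 604/625 ≈ 0.966400
step 3 [1.5y] swap r/2=647/28791: DF=(1 − 647/28791·(0.977400+0.966400))/(1+647/28791) = 9353/10000 ≈ 0.935300
step 4 [2y] zero: DF = P = 1793/2000 ≈ 0.896500
step 5 [2.5y] swap r/2=751/23127: DF=(1 − 751/23127·(0.977400+0.966400+0.935300+0.896500))/(1+751/23127) = 4249/5000 ≈ 0.849800

1 1/2 4887/5000
2 1 604/625
3 3/2 9353/10000
4 2 1793/2000
5 5/2 4249/5000
s(1.5y) = (1/(9353/10000) − 1)/(3/2) = 1294/28059 ≈ 4.6117%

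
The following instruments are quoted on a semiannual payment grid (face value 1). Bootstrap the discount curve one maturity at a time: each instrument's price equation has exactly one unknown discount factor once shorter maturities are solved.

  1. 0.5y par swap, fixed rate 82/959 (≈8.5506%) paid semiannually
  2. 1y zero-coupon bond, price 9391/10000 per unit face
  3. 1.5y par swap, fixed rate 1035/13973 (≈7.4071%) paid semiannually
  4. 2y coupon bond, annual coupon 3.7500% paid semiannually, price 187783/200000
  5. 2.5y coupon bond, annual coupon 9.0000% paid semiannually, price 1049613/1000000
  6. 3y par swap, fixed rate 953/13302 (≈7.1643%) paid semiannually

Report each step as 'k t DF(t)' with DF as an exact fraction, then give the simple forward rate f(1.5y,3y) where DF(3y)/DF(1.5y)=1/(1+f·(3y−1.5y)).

1 1/2 959/1000
2 1 9391/10000
3 3/2 1793/2000
4 2 4351/5000
5 5/2 4233/5000
6 3 4047/5000
f(1.5y,3y) = ((1793/2000)/(4047/5000) − 1)/(3/2) = 871/12141 ≈ 7.1740%

step 1 [0.5y] swap r/2=41/959: DF=(1 − 41/959·(0))/(1+41/959) = 959/1000 ≈ 0.959000
step 2 [1y] zero: DF = P = 9391/10000 ≈ 0.939100
step 3 [1.5y] swap r/2=1035/27946: DF=(1 − 1035/27946·(0.959000+0.939100))/(1+1035/27946) = 1793/2000 ≈ 0.896500
step 4 [2y] bond c/2=3/160: DF=(187783/200000 − 3/160·(0.959000+0.939100+0.896500))/(1+3/160) = 4351/5000 ≈ 0.870200
step 5 [2.5y] bond c/2=9/200: DF=(1049613/1000000 − 9/200·(0.959000+0.939100+0.896500+0.870200))/(1+9/200) = 4233/5000 ≈ 0.846600
step 6 [3y] swap r/2=953/26604: DF=(1 − 953/26604·(0.959000+0.939100+0.896500+0.870200+0.846600))/(1+953/26604) = 4047/5000 ≈ 0.809400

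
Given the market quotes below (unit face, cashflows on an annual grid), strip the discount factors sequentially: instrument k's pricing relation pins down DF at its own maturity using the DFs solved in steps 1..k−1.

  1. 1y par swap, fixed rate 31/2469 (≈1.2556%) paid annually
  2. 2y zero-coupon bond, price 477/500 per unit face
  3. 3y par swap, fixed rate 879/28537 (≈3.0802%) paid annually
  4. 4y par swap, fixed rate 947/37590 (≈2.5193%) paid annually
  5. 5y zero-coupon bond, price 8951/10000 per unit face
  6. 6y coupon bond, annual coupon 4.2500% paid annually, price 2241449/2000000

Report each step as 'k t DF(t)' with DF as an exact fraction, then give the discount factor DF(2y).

step 1 [1y] swap r/1=31/2469: DF=(1 − 31/2469·(0))/(1+31/2469) = 2469/2500 ≈ 0.987600
step 2 [2y] zero: DF = P = 477/500 ≈ 0.954000
step 3 [3y] swap r/1=879/28537: DF=(1 − 879/28537·(0.987600+0.954000))/(1+879/28537) = 9121/10000 ≈ 0.912100
step 4 [4y] swap r/1=947/37590: DF=(1 − 947/37590·(0.987600+0.954000+0.912100))/(1+947/37590) = 9053/10000 ≈ 0.905300
step 5 [5y] zero: DF = P = 8951/10000 ≈ 0.895100
step 6 [6y] bond c/1=17/400: DF=(2241449/2000000 − 17/400·(0.987600+0.954000+0.912100+0.905300+0.895100))/(1+17/400) = 8853/10000 ≈ 0.885300

1 1 2469/2500
2 2 477/500
3 3 9121/10000
4 4 9053/10000
5 5 8951/10000
6 6 8853/10000
DF(2y) = 477/500 ≈ 0.954000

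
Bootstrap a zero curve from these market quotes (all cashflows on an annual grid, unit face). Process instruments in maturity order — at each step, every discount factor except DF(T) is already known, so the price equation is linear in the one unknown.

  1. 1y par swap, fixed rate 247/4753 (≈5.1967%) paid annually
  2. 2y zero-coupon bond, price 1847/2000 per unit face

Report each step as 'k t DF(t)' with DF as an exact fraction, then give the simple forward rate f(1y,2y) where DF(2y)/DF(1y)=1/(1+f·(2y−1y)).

step 1 [1y] swap r/1=247/4753: DF=(1 − 247/4753·(0))/(1+247/4753) = 4753/5000 ≈ 0.950600
step 2 [2y] zero: DF = P = 1847/2000 ≈ 0.923500

1 1 4753/5000
2 2 1847/2000
f(1y,2y) = ((4753/5000)/(1847/2000) − 1)/(1) = 271/9235 ≈ 2.9345%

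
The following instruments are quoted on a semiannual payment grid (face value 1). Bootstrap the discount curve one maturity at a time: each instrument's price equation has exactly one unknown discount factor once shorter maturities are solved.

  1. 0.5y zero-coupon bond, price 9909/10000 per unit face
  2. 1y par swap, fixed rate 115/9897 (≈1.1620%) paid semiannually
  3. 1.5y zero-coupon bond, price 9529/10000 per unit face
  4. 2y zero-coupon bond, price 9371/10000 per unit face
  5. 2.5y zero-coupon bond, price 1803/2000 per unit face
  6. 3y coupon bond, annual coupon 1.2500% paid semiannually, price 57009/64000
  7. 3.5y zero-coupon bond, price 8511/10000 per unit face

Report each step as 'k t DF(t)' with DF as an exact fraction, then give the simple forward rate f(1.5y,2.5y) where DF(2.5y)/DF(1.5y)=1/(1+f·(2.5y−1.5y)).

step 1 [0.5y] zero: DF = P = 9909/10000 ≈ 0.990900
step 2 [1y] swap r/2=115/19794: DF=(1 − 115/19794·(0.990900))/(1+115/19794) = 1977/2000 ≈ 0.988500
step 3 [1.5y] zero: DF = P = 9529/10000 ≈ 0.952900
step 4 [2y] zero: DF = P = 9371/10000 ≈ 0.937100
step 5 [2.5y] zero: DF = P = 1803/2000 ≈ 0.901500
step 6 [3y] bond c/2=1/160: DF=(57009/64000 − 1/160·(0.990900+0.988500+0.952900+0.937100+0.901500))/(1+1/160) = 2139/2500 ≈ 0.855600
step 7 [3.5y] zero: DF = P = 8511/10000 ≈ 0.851100

1 1/2 9909/10000
2 1 1977/2000
3 3/2 9529/10000
4 2 9371/10000
5 5/2 1803/2000
6 3 2139/2500
7 7/2 8511/10000
f(1.5y,2.5y) = ((9529/10000)/(1803/2000) − 1)/(1) = 514/9015 ≈ 5.7016%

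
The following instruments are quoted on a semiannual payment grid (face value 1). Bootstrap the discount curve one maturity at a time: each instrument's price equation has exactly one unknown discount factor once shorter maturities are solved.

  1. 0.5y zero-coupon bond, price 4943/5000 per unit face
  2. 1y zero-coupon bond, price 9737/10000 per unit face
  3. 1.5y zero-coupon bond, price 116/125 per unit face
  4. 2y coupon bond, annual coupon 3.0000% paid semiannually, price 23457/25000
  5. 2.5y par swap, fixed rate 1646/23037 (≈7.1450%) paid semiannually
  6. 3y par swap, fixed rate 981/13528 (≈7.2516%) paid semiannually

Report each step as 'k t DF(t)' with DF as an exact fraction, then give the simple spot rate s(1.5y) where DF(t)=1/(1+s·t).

step 1 [0.5y] zero: DF = P = 4943/5000 ≈ 0.988600
step 2 [1y] zero: DF = P = 9737/10000 ≈ 0.973700
step 3 [1.5y] zero: DF = P = 116/125 ≈ 0.928000
step 4 [2y] bond c/2=3/200: DF=(23457/25000 − 3/200·(0.988600+0.973700+0.928000))/(1+3/200) = 8817/10000 ≈ 0.881700
step 5 [2.5y] swap r/2=823/23037: DF=(1 − 823/23037·(0.988600+0.973700+0.928000+0.881700))/(1+823/23037) = 4177/5000 ≈ 0.835400
step 6 [3y] swap r/2=981/27056: DF=(1 − 981/27056·(0.988600+0.973700+0.928000+0.881700+0.835400))/(1+981/27056) = 4019/5000 ≈ 0.803800

1 1/2 4943/5000
2 1 9737/10000
3 3/2 116/125
4 2 8817/10000
5 5/2 4177/5000
6 3 4019/5000
s(1.5y) = (1/(116/125) − 1)/(3/2) = 3/58 ≈ 5.1724%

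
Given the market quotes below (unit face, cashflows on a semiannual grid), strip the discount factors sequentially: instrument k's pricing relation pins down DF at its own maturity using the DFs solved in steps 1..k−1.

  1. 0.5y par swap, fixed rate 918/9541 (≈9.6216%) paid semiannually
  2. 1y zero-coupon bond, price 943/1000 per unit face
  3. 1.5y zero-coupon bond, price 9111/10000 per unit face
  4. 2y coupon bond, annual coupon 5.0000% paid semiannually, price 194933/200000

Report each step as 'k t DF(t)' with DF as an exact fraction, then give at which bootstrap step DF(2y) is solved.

1 1/2 9541/10000
2 1 943/1000
3 3/2 9111/10000
4 2 1103/1250
DF(2y) is solved at step 4

step 1 [0.5y] swap r/2=459/9541: DF=(1 − 459/9541·(0))/(1+459/9541) = 9541/10000 ≈ 0.954100
step 2 [1y] zero: DF = P = 943/1000 ≈ 0.943000
step 3 [1.5y] zero: DF = P = 9111/10000 ≈ 0.911100
step 4 [2y] bond c/2=1/40: DF=(194933/200000 − 1/40·(0.954100+0.943000+0.911100))/(1+1/40) = 1103/1250 ≈ 0.882400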